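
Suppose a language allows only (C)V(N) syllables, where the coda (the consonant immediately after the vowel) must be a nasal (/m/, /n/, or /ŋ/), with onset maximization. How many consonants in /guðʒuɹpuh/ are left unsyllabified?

3

Under (C)V(N), the unsyllabifiable consonants are /ð/, /ɹ/, /h/ (only a nasal (/m/, /n/, or /ŋ/) is licensed in coda position; onsets are limited to one consonant).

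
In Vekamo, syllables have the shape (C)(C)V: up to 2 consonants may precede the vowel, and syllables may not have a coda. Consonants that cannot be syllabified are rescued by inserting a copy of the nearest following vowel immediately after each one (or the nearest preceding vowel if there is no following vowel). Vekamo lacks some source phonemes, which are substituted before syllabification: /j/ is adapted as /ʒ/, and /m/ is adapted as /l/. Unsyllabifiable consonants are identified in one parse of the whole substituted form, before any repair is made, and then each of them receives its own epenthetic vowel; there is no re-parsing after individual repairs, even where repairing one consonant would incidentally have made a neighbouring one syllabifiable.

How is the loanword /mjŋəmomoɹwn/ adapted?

ləʒŋəloloɹowono

Substitution: /m/ → /l/, /j/ → /ʒ/, giving /lʒŋəloloɹwn/.
Under (C)(C)V, the unsyllabifiable consonants are /l/, /ɹ/, /w/, /n/ (no codas are permitted; onsets may contain at most 2 consonants).
Inserting the epenthetic vowel yields /l/ → /lə/, /ɹ/ → /ɹo/, /w/ → /wo/, /n/ → /no/.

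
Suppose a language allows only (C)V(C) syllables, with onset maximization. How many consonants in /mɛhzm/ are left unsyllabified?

2

Syllabifying with onset maximization leaves /z/, /m/ stranded (at most one coda consonant is licensed; onsets are limited to one consonant).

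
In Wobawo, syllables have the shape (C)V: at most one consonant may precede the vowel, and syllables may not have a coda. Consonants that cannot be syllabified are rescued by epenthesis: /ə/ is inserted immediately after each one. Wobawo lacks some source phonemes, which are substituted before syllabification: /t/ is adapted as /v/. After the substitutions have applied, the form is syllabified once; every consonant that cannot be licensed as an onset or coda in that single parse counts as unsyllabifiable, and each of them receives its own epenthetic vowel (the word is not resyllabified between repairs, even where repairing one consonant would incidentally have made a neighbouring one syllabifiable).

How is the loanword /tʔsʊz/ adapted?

Substitution: /t/ → /v/, giving /vʔsʊz/.
The consonants /v/, /ʔ/, /z/ cannot be parsed into a legal (C)V syllable (no codas are permitted; onsets are limited to one consonant).
Epenthesis after each stranded consonant: /v/ → /və/, /ʔ/ → /ʔə/, /z/ → /zə/.

vəʔəsʊzə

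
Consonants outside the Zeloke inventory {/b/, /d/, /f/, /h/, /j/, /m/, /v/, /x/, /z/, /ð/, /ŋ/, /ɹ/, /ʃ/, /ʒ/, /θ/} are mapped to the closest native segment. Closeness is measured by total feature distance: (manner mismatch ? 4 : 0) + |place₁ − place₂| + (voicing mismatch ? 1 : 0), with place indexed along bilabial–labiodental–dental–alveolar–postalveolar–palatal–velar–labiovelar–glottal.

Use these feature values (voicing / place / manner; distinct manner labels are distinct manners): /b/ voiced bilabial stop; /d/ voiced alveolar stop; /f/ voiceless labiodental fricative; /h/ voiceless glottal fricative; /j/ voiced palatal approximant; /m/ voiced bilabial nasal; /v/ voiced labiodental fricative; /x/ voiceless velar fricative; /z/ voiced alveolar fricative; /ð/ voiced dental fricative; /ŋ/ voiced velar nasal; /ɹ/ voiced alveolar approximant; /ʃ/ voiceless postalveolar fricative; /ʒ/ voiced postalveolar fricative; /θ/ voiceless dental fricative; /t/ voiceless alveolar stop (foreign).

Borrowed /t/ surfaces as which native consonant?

d

/d/ is closest: same manner (stop), place distance 0 (alveolar→alveolar), voicing differs (+1); total 1. Next closest is /b/ at distance 4.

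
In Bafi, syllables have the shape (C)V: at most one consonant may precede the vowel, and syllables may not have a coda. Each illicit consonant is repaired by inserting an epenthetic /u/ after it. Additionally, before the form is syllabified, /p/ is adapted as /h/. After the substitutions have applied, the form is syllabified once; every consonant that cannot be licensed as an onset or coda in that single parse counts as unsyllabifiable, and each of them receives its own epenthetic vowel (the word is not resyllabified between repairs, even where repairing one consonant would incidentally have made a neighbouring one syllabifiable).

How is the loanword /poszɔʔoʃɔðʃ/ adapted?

hosuzɔʔoʃɔðuʃu

Substitution: /p/ → /h/, giving /hoszɔʔoʃɔðʃ/.
Syllabifying with onset maximization leaves /s/, /ð/, /ʃ/ stranded (no codas are permitted; onsets are limited to one consonant).
Inserting the epenthetic vowel yields /s/ → /su/, /ð/ → /ðu/, /ʃ/ → /ʃu/.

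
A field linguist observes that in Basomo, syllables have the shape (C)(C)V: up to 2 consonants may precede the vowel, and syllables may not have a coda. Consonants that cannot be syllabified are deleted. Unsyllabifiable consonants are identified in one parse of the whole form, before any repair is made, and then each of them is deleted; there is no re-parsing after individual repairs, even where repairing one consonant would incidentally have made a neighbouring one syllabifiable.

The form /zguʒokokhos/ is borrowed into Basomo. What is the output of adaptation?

zguʒokokho

Syllabifying with onset maximization leaves /s/ stranded (no codas are permitted; onsets may contain at most 2 consonants).
Each unlicensed consonant is deleted: /s/.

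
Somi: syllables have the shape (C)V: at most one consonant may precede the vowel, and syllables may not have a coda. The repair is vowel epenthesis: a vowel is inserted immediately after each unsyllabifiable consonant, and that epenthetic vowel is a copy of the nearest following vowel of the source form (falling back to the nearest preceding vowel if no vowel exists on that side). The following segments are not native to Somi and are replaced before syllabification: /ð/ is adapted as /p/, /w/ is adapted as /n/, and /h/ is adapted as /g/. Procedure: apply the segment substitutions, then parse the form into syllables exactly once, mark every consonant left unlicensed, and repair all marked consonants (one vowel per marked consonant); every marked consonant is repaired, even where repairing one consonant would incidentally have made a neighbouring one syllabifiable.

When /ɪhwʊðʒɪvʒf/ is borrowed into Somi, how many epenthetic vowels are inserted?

5

After substitution the input is /ɪgnʊpʒɪvʒf/.
The unsyllabifiable consonants are /g/, /p/, /v/, /ʒ/, /f/; each receives one epenthetic vowel.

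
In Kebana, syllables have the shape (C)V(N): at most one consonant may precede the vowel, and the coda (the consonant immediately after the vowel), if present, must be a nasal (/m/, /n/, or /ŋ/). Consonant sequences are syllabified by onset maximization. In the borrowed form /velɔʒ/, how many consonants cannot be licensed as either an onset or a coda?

The consonants /ʒ/ cannot be parsed into a legal (C)V(N) syllable (only a nasal (/m/, /n/, or /ŋ/) is licensed in coda position; onsets are limited to one consonant).

1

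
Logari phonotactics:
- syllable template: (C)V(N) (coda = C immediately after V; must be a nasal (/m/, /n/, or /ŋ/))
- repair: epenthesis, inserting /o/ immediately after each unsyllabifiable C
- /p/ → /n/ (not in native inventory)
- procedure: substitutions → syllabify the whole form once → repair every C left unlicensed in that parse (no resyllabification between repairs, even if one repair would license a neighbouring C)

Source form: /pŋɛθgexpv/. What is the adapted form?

Substitution: /p/ → /n/, giving /nŋɛθgexnv/.
Syllabifying with onset maximization leaves /n/, /θ/, /x/, /n/, /v/ stranded (only a nasal (/m/, /n/, or /ŋ/) is licensed in coda position; onsets are limited to one consonant).
Epenthesis after each stranded consonant: /n/ → /no/, /θ/ → /θo/, /x/ → /xo/, /n/ → /no/, /v/ → /vo/.

noŋɛθogexonovo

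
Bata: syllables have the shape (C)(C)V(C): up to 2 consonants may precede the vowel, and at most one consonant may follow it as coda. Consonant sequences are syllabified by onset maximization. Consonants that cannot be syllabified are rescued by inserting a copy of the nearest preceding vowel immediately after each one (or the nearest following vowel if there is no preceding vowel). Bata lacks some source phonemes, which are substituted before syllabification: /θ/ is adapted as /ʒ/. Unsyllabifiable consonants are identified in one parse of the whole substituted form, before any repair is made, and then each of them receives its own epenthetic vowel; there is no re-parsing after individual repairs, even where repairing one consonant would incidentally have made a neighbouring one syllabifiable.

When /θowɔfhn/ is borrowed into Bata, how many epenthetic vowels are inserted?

After substitution the input is /ʒowɔfhn/.
The unsyllabifiable consonants are /h/, /n/; each receives one epenthetic vowel.

2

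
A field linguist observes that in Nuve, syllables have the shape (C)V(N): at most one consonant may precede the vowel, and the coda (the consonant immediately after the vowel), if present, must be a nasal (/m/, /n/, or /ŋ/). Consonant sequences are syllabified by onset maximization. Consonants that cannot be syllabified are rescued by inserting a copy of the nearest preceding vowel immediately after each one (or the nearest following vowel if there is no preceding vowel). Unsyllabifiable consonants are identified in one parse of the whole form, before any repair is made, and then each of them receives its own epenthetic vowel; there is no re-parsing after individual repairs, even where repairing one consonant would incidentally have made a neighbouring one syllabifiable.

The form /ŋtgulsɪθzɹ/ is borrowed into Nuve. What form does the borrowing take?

Under (C)V(N), the unsyllabifiable consonants are /ŋ/, /t/, /l/, /θ/, /z/, /ɹ/ (only a nasal (/m/, /n/, or /ŋ/) is licensed in coda position; onsets are limited to one consonant).
Epenthesis after each stranded consonant: /ŋ/ → /ŋu/, /t/ → /tu/, /l/ → /lu/, /θ/ → /θɪ/, /z/ → /zɪ/, /ɹ/ → /ɹɪ/.

ŋutugulusɪθɪzɪɹɪ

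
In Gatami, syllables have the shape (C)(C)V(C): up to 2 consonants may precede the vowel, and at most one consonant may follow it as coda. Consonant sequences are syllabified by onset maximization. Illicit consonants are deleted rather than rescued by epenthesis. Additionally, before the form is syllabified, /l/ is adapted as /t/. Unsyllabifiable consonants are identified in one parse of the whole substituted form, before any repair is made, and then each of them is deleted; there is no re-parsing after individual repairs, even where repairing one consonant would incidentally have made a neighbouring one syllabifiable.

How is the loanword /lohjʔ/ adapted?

Substitution: /l/ → /t/, giving /tohjʔ/.
Syllabifying with onset maximization leaves /j/, /ʔ/ stranded (at most one coda consonant is licensed; onsets may contain at most 2 consonants).
Deleting the stranded consonants removes /j/, /ʔ/.

toh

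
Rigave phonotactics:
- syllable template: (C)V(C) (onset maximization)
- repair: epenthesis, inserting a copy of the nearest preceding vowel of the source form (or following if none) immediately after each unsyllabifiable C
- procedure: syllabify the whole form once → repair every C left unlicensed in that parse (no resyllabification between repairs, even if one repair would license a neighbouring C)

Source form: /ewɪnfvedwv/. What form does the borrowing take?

Under (C)V(C), the unsyllabifiable consonants are /f/, /w/, /v/ (at most one coda consonant is licensed; onsets are limited to one consonant).
Each unlicensed consonant becomes the onset of a new syllable: /f/ → /fɪ/, /w/ → /we/, /v/ → /ve/.

ewɪnfɪvedweve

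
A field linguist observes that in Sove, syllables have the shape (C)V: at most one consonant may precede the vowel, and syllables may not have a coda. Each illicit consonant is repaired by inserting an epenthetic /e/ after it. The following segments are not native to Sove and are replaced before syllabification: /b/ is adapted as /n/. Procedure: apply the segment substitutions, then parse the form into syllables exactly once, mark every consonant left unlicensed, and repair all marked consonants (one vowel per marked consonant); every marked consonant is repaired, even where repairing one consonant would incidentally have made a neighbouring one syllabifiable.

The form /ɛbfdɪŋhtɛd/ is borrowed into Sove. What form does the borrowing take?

ɛnefedɪŋehetɛde

Substitution: /b/ → /n/, giving /ɛnfdɪŋhtɛd/.
Syllabifying with onset maximization leaves /n/, /f/, /ŋ/, /h/, /d/ stranded (no codas are permitted; onsets are limited to one consonant).
Each unlicensed consonant becomes the onset of a new syllable: /n/ → /ne/, /f/ → /fe/, /ŋ/ → /ŋe/, /h/ → /he/, /d/ → /de/.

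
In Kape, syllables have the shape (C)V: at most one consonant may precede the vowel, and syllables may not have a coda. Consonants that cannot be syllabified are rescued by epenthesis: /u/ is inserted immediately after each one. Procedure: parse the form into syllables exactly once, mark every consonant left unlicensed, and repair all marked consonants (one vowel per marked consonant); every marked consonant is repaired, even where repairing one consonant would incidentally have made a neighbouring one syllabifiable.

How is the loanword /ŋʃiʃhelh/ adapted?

ŋuʃiʃuheluhu

The consonants /ŋ/, /ʃ/, /l/, /h/ cannot be parsed into a legal (C)V syllable (no codas are permitted; onsets are limited to one consonant).
Inserting the epenthetic vowel yields /ŋ/ → /ŋu/, /ʃ/ → /ʃu/, /l/ → /lu/, /h/ → /hu/.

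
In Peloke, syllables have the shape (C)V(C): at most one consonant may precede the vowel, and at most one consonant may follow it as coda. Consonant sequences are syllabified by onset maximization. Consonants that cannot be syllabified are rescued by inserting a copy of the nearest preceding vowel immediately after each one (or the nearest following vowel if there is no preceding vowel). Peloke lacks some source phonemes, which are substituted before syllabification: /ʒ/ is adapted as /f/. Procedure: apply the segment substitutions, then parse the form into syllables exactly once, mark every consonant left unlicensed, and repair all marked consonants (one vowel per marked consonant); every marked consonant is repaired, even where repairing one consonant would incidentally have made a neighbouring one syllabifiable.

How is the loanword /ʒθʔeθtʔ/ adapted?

feθeʔeθteʔe

Substitution: /ʒ/ → /f/, giving /fθʔeθtʔ/.
The consonants /f/, /θ/, /t/, /ʔ/ cannot be parsed into a legal (C)V(C) syllable (at most one coda consonant is licensed; onsets are limited to one consonant).
Inserting the epenthetic vowel yields /f/ → /fe/, /θ/ → /θe/, /t/ → /te/, /ʔ/ → /ʔe/.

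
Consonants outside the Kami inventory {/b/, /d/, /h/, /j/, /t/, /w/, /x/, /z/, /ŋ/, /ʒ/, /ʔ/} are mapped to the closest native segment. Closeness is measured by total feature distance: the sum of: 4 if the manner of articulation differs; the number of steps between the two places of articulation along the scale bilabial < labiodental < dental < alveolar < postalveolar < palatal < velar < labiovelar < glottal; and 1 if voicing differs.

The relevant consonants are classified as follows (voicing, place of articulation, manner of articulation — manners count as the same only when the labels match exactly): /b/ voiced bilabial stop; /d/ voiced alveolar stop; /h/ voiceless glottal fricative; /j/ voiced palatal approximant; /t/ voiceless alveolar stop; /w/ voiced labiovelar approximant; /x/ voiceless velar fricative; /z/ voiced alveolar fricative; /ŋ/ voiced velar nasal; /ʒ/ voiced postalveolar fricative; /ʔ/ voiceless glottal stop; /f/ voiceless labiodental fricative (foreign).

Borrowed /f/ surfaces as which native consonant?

z

/z/ is closest: same manner (fricative), place distance 2 (labiodental→alveolar), voicing differs (+1); total 3. Next closest is /ʒ/ at distance 4.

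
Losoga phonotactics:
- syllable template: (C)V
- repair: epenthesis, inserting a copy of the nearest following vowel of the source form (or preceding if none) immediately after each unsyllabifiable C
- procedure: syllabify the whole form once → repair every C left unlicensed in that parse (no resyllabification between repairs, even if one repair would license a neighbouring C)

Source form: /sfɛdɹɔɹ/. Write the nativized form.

Syllabifying with onset maximization leaves /s/, /d/, /ɹ/ stranded (no codas are permitted; onsets are limited to one consonant).
Each unlicensed consonant becomes the onset of a new syllable: /s/ → /sɛ/, /d/ → /dɔ/, /ɹ/ → /ɹɔ/.

sɛfɛdɔɹɔɹɔ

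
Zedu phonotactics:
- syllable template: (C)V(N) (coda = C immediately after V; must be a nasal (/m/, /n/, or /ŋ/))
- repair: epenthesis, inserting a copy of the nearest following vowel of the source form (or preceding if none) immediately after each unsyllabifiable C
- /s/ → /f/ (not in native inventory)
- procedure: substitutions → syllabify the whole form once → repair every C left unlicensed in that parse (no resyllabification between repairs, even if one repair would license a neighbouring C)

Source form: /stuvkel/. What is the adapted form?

Substitution: /s/ → /f/, giving /ftuvkel/.
Under (C)V(N), the unsyllabifiable consonants are /f/, /v/, /l/ (only a nasal (/m/, /n/, or /ŋ/) is licensed in coda position; onsets are limited to one consonant).
Each unlicensed consonant becomes the onset of a new syllable: /f/ → /fu/, /v/ → /ve/, /l/ → /le/.

futuvekele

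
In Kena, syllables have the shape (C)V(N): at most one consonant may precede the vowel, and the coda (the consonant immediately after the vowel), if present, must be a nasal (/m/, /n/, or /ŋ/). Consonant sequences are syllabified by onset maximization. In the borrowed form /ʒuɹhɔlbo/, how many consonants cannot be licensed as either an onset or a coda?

Syllabifying with onset maximization leaves /ɹ/, /l/ stranded (only a nasal (/m/, /n/, or /ŋ/) is licensed in coda position; onsets are limited to one consonant).

2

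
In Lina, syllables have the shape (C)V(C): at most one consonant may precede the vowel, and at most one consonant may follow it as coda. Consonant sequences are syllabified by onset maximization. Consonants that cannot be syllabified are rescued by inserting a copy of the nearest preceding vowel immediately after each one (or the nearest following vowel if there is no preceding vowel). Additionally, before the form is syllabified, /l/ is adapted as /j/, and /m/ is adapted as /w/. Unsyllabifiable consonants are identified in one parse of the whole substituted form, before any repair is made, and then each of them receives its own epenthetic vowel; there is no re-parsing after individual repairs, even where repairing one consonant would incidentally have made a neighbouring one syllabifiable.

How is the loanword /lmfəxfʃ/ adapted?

Substitution: /l/ → /j/, /m/ → /w/, giving /jwfəxfʃ/.
The consonants /j/, /w/, /f/, /ʃ/ cannot be parsed into a legal (C)V(C) syllable (at most one coda consonant is licensed; onsets are limited to one consonant).
Each unlicensed consonant becomes the onset of a new syllable: /j/ → /jə/, /w/ → /wə/, /f/ → /fə/, /ʃ/ → /ʃə/.

jəwəfəxfəʃə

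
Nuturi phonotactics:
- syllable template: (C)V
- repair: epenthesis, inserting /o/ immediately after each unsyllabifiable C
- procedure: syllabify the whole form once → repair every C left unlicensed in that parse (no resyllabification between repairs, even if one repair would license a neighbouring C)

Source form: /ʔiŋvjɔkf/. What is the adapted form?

Syllabifying with onset maximization leaves /ŋ/, /v/, /k/, /f/ stranded (no codas are permitted; onsets are limited to one consonant).
Inserting the epenthetic vowel yields /ŋ/ → /ŋo/, /v/ → /vo/, /k/ → /ko/, /f/ → /fo/.

ʔiŋovojɔkofo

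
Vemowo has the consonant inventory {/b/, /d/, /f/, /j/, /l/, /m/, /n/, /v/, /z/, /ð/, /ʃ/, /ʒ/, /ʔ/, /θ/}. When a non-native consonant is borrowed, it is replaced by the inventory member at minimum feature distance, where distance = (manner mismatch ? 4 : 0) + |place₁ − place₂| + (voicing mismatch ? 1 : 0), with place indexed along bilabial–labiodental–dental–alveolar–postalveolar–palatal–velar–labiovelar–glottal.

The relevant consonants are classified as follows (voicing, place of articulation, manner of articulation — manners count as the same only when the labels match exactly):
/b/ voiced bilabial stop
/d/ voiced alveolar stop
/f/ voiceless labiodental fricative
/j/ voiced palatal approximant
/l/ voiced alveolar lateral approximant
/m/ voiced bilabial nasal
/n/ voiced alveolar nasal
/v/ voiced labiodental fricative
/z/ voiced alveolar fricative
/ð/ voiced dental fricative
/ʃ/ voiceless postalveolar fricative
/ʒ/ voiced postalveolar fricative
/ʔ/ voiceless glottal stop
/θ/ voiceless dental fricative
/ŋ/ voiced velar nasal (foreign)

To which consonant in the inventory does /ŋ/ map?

/n/ is closest: same manner (nasal), place distance 3 (velar→alveolar), same voicing; total 3. Next closest is /j/ at distance 5.

n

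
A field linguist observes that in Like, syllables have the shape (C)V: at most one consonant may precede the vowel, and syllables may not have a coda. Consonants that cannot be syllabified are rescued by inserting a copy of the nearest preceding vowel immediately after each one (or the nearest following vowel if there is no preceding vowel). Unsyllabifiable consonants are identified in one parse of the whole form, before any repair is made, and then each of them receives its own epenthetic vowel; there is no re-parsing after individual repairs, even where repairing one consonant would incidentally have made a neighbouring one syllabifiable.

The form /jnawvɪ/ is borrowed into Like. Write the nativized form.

janawavɪ

The consonants /j/, /w/ cannot be parsed into a legal (C)V syllable (no codas are permitted; onsets are limited to one consonant).
Epenthesis after each stranded consonant: /j/ → /ja/, /w/ → /wa/.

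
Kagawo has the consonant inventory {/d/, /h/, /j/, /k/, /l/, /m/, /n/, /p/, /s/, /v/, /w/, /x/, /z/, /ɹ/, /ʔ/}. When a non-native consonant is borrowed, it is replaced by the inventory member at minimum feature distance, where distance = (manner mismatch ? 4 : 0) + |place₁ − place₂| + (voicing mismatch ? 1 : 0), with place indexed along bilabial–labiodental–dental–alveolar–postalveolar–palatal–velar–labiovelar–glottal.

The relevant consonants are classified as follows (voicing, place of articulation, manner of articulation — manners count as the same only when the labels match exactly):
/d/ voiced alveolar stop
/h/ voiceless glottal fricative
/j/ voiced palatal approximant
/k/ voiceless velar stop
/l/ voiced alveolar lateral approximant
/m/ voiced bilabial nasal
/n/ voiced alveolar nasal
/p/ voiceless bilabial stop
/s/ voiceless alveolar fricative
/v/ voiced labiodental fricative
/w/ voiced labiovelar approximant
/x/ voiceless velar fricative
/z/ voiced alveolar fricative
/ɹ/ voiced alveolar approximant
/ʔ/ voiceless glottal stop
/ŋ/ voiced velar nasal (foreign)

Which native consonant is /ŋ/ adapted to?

n

/n/ is closest: same manner (nasal), place distance 3 (velar→alveolar), same voicing; total 3. Next closest is /j/ at distance 5.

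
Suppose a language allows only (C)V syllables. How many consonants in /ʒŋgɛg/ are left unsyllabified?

The consonants /ʒ/, /ŋ/, /g/ cannot be parsed into a legal (C)V syllable (no codas are permitted; onsets are limited to one consonant).

3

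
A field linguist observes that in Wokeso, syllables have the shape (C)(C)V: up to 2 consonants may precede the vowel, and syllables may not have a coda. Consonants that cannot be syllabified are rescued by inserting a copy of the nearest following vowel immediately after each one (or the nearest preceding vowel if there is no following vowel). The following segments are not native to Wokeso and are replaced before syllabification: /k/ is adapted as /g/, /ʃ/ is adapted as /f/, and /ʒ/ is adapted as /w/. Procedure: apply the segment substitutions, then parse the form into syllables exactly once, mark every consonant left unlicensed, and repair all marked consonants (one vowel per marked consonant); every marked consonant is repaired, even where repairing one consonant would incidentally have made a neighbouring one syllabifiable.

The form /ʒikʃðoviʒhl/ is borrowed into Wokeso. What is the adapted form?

Substitution: /ʒ/ → /w/, /k/ → /g/, /ʃ/ → /f/, giving /wigfðoviwhl/.
The consonants /g/, /w/, /h/, /l/ cannot be parsed into a legal (C)(C)V syllable (no codas are permitted; onsets may contain at most 2 consonants).
Each unlicensed consonant becomes the onset of a new syllable: /g/ → /go/, /w/ → /wi/, /h/ → /hi/, /l/ → /li/.

wigofðoviwihili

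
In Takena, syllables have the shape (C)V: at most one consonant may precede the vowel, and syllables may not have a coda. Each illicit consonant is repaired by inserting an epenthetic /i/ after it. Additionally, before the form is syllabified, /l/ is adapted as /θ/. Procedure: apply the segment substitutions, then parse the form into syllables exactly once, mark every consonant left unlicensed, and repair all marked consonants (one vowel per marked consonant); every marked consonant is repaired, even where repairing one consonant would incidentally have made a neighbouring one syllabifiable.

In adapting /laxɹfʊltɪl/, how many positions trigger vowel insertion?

4

After substitution the input is /θaxɹfʊθtɪθ/.
The unsyllabifiable consonants are /x/, /ɹ/, /θ/, /θ/; each receives one epenthetic vowel.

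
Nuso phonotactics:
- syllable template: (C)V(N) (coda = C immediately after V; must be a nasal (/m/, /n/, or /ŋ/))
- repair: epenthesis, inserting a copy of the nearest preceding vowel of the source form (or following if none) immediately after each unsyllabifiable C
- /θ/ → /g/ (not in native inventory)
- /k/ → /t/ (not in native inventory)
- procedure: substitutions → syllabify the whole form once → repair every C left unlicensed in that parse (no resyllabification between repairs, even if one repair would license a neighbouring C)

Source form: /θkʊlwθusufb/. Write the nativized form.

Substitution: /θ/ → /g/, /k/ → /t/, giving /gtʊlwgusufb/.
Syllabifying with onset maximization leaves /g/, /l/, /w/, /f/, /b/ stranded (only a nasal (/m/, /n/, or /ŋ/) is licensed in coda position; onsets are limited to one consonant).
Each unlicensed consonant becomes the onset of a new syllable: /g/ → /gʊ/, /l/ → /lʊ/, /w/ → /wʊ/, /f/ → /fu/, /b/ → /bu/.

gʊtʊlʊwʊgusufubu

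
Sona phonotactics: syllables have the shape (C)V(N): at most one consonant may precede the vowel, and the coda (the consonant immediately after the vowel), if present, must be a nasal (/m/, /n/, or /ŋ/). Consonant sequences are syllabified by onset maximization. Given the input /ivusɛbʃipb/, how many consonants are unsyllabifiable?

3

Syllabifying with onset maximization leaves /b/, /p/, /b/ stranded (only a nasal (/m/, /n/, or /ŋ/) is licensed in coda position; onsets are limited to one consonant).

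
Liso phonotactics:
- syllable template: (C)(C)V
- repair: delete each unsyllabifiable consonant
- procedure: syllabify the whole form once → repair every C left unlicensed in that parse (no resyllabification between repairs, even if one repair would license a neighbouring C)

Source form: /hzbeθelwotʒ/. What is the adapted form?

The consonants /h/, /t/, /ʒ/ cannot be parsed into a legal (C)(C)V syllable (no codas are permitted; onsets may contain at most 2 consonants).
Deleting the stranded consonants removes /h/, /t/, /ʒ/.

zbeθelwo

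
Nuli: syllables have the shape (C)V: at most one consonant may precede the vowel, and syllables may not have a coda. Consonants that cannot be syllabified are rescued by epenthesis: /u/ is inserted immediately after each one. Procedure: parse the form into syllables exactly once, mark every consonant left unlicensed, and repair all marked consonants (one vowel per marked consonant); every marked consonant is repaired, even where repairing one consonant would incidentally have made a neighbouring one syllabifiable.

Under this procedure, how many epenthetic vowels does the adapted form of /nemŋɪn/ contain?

2

The unsyllabifiable consonants are /m/, /n/; each receives one epenthetic vowel.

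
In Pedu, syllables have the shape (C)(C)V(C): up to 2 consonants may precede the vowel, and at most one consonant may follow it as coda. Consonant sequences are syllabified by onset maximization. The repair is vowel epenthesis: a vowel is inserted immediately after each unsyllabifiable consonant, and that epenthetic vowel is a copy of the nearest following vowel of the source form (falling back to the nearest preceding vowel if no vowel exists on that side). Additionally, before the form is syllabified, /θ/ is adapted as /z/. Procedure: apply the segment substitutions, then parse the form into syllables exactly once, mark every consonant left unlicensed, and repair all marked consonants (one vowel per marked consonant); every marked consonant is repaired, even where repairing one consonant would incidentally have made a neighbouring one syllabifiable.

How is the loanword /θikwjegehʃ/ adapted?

Substitution: /θ/ → /z/, giving /zikwjegehʃ/.
Syllabifying with onset maximization leaves /ʃ/ stranded (at most one coda consonant is licensed; onsets may contain at most 2 consonants).
Epenthesis after each stranded consonant: /ʃ/ → /ʃe/.

zikwjegehʃe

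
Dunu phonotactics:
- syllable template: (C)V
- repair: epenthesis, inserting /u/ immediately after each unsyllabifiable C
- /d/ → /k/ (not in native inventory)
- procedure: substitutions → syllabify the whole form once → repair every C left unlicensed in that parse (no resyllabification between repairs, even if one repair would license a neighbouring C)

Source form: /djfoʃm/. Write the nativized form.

Substitution: /d/ → /k/, giving /kjfoʃm/.
The consonants /k/, /j/, /ʃ/, /m/ cannot be parsed into a legal (C)V syllable (no codas are permitted; onsets are limited to one consonant).
Epenthesis after each stranded consonant: /k/ → /ku/, /j/ → /ju/, /ʃ/ → /ʃu/, /m/ → /mu/.

kujufoʃumu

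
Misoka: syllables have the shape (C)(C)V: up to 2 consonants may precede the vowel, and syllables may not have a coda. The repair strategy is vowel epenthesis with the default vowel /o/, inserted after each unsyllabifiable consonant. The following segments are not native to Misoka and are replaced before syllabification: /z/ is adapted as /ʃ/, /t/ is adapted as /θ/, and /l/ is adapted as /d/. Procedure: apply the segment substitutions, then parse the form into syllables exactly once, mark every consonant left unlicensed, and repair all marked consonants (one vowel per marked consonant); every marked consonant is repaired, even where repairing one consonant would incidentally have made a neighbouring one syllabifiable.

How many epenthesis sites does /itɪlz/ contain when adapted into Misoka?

2

After substitution the input is /iθɪdʃ/.
The unsyllabifiable consonants are /d/, /ʃ/; each receives one epenthetic vowel.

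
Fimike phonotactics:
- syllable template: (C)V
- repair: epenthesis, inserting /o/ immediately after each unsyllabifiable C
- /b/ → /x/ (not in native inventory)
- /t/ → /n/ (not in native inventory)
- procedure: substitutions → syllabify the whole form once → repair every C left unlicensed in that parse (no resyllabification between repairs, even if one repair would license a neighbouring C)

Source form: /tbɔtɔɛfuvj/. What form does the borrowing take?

Substitution: /t/ → /n/, /b/ → /x/, giving /nxɔnɔɛfuvj/.
Under (C)V, the unsyllabifiable consonants are /n/, /v/, /j/ (no codas are permitted; onsets are limited to one consonant).
Inserting the epenthetic vowel yields /n/ → /no/, /v/ → /vo/, /j/ → /jo/.

noxɔnɔɛfuvojo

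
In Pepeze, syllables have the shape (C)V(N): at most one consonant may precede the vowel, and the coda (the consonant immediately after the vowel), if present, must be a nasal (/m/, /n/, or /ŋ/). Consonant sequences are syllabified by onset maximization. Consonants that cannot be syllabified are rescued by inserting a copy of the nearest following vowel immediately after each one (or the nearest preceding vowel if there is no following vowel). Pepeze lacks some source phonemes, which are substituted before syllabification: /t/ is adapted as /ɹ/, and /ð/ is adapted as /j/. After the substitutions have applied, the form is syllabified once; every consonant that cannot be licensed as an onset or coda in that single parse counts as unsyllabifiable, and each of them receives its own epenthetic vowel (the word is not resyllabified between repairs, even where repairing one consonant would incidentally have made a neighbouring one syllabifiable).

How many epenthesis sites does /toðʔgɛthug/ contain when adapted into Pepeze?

After substitution the input is /ɹojʔgɛɹhug/.
The unsyllabifiable consonants are /j/, /ʔ/, /ɹ/, /g/; each receives one epenthetic vowel.

4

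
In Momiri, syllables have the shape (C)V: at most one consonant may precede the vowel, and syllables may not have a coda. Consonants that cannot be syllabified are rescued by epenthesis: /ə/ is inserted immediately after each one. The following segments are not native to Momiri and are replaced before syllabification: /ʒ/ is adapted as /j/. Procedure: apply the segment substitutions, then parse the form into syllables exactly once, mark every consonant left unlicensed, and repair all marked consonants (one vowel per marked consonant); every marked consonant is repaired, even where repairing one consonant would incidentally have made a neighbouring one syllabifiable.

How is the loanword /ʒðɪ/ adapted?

jəðɪ

Substitution: /ʒ/ → /j/, giving /jðɪ/.
The consonants /j/ cannot be parsed into a legal (C)V syllable (no codas are permitted; onsets are limited to one consonant).
Each unlicensed consonant becomes the onset of a new syllable: /j/ → /jə/.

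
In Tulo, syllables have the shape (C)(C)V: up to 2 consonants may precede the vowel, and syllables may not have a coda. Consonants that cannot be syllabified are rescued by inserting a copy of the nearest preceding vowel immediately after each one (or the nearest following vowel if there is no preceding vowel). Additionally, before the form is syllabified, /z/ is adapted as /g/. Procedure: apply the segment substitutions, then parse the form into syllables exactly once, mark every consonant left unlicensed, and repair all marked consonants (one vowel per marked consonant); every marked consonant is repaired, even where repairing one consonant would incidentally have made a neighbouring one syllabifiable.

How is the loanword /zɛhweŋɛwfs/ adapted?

gɛhweŋɛwɛfɛsɛ

Substitution: /z/ → /g/, giving /gɛhweŋɛwfs/.
The consonants /w/, /f/, /s/ cannot be parsed into a legal (C)(C)V syllable (no codas are permitted; onsets may contain at most 2 consonants).
Epenthesis after each stranded consonant: /w/ → /wɛ/, /f/ → /fɛ/, /s/ → /sɛ/.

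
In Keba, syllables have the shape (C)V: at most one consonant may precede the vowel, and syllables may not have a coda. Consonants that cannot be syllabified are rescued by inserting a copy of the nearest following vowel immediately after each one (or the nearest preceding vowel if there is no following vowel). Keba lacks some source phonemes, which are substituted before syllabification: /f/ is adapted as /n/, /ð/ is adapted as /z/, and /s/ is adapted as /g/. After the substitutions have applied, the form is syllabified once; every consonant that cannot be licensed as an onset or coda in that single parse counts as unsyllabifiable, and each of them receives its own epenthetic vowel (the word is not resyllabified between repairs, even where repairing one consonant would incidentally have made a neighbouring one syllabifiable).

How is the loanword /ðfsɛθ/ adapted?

zɛnɛgɛθɛ

Substitution: /ð/ → /z/, /f/ → /n/, /s/ → /g/, giving /zngɛθ/.
The consonants /z/, /n/, /θ/ cannot be parsed into a legal (C)V syllable (no codas are permitted; onsets are limited to one consonant).
Epenthesis after each stranded consonant: /z/ → /zɛ/, /n/ → /nɛ/, /θ/ → /θɛ/.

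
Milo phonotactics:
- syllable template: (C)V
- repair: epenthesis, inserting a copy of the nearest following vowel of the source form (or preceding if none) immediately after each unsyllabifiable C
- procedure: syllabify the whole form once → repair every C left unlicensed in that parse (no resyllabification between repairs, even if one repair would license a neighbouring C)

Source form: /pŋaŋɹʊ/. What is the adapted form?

paŋaŋʊɹʊ

The consonants /p/, /ŋ/ cannot be parsed into a legal (C)V syllable (no codas are permitted; onsets are limited to one consonant).
Each unlicensed consonant becomes the onset of a new syllable: /p/ → /pa/, /ŋ/ → /ŋʊ/.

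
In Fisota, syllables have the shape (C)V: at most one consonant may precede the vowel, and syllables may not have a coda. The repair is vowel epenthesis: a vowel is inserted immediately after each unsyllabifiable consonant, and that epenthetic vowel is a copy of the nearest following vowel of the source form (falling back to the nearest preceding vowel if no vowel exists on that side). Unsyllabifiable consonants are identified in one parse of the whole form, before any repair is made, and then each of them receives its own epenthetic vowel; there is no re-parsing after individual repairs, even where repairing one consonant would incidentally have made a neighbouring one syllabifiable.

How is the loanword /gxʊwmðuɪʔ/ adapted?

gʊxʊwumuðuɪʔɪ

Syllabifying with onset maximization leaves /g/, /w/, /m/, /ʔ/ stranded (no codas are permitted; onsets are limited to one consonant).
Each unlicensed consonant becomes the onset of a new syllable: /g/ → /gʊ/, /w/ → /wu/, /m/ → /mu/, /ʔ/ → /ʔɪ/.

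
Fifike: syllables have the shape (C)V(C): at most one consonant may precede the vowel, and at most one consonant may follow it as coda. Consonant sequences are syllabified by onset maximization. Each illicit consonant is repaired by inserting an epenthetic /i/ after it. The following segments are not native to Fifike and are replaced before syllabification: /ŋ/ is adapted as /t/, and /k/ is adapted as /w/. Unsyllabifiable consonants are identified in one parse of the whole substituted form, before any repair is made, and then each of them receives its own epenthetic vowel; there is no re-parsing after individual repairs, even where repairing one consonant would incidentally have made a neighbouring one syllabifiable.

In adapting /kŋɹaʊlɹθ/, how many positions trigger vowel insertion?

4

After substitution the input is /wtɹaʊlɹθ/.
The unsyllabifiable consonants are /w/, /t/, /ɹ/, /θ/; each receives one epenthetic vowel.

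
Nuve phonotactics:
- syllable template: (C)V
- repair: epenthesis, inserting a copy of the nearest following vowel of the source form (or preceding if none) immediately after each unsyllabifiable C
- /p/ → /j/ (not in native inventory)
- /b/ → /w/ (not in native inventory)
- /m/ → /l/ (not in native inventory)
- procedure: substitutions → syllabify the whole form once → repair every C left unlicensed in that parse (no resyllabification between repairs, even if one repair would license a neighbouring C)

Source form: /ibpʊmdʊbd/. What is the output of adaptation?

Substitution: /b/ → /w/, /p/ → /j/, /m/ → /l/, giving /iwjʊldʊwd/.
Syllabifying with onset maximization leaves /w/, /l/, /w/, /d/ stranded (no codas are permitted; onsets are limited to one consonant).
Inserting the epenthetic vowel yields /w/ → /wʊ/, /l/ → /lʊ/, /w/ → /wʊ/, /d/ → /dʊ/.

iwʊjʊlʊdʊwʊdʊ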